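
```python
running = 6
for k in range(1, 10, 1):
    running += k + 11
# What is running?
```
Trace:
  running=6
  running=18, k=1
  running=31, k=2
  running=45, k=3
  running=60, k=4
  running=76, k=5
  running=93, k=6
  running=111, k=7
  running=130, k=8
  running=150, k=9

Final answer: 150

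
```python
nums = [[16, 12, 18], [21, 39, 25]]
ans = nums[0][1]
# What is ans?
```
Trace:
  nums=[[16, 12, 18], [21, 39, 25]]
  nums=[[16, 12, 18], [21, 39, 25]], ans=12

Final answer: 12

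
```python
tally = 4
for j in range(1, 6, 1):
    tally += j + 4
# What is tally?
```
Trace:
  tally=4
  tally=9, j=1
  tally=15, j=2
  tally=22, j=3
  tally=30, j=4
  tally=39, j=5

Final answer: 39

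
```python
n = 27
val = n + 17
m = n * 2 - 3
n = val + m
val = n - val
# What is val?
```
Trace:
  n=27
  n=27, val=44
  n=27, val=44, m=51
  n=95, val=44, m=51
  n=95, val=51, m=51

Final answer: 51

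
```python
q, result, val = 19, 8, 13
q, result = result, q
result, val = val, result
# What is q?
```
Trace:
  q=19, result=8, val=13
  q=8, result=19, val=13
  q=8, result=13, val=19

Final answer: 8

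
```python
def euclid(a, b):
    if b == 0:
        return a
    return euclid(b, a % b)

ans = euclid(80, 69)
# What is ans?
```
Call trace:
euclid(a=80, b=69)
  euclid(a=69, b=11)
    euclid(a=11, b=3)
      euclid(a=3, b=2)
        euclid(a=2, b=1)
          euclid(a=1, b=0)
          -> return 1
        -> return 1
      -> return 1
    -> return 1
  -> return 1
-> return 1

Final answer: 1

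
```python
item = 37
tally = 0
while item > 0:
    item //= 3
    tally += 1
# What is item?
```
Trace:
  item=37
  item=37, tally=0
  item=12, tally=1
  item=4, tally=2
  item=1, tally=3
  item=0, tally=4

Final answer: 0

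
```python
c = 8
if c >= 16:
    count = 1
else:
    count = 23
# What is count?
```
Trace:
  c=8
  c=8, count=23

Final answer: 23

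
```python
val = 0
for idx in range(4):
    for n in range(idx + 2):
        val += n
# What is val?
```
Trace:
  val=0
  val=0, idx=0, n=0
  val=1, idx=0, n=1
  val=1, idx=1, n=0
  val=2, idx=1, n=1
  val=4, idx=1, n=2
  val=4, idx=2, n=0
  val=5, idx=2, n=1
  val=7, idx=2, n=2
  val=10, idx=2, n=3
  val=10, idx=3, n=0
  val=11, idx=3, n=1
  val=13, idx=3, n=2
  val=16, idx=3, n=3
  val=20, idx=3, n=4

Final answer: 20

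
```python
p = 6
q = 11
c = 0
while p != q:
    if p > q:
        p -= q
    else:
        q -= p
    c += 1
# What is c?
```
Trace:
  p=6
  p=6, q=11
  p=6, q=11, c=0
  p=6, q=5, c=1
  p=1, q=5, c=2
  p=1, q=4, c=3
  p=1, q=3, c=4
  p=1, q=2, c=5
  p=1, q=1, c=6

Final answer: 6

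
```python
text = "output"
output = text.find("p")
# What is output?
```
Trace:
  text='output'
  text='output', output=3

Final answer: 3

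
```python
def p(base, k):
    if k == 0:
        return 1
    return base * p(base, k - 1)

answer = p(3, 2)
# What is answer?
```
Call trace:
p(base=3, k=2)
  p(base=3, k=1)
    p(base=3, k=0)
    -> return 1
  -> return 3
-> return 9

Final answer: 9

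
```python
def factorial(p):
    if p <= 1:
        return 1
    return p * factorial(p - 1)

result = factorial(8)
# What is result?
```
Call trace:
factorial(p=8)
  factorial(p=7)
    factorial(p=6)
      factorial(p=5)
        factorial(p=4)
          factorial(p=3)
            factorial(p=2)
              factorial(p=1)
              -> return 1
            -> return 2
          -> return 6
        -> return 24
      -> return 120
    -> return 720
  -> return 5040
-> return 40320

Final answer: 40320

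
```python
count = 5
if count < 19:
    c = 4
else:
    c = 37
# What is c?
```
Trace:
  count=5
  count=5, c=4

Final answer: 4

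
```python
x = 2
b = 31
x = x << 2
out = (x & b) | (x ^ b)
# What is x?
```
Trace:
  x=2
  x=2, b=31
  x=8, b=31
  x=8, b=31, out=31

Final answer: 8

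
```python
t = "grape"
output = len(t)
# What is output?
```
Trace:
  t='grape'
  t='grape', output=5

Final answer: 5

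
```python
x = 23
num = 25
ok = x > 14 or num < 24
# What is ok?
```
Trace:
  x=23
  x=23, num=25
  x=23, num=25, ok=True

Final answer: True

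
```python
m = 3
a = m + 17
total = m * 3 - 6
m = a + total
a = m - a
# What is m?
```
Trace:
  m=3
  m=3, a=20
  m=3, a=20, total=3
  m=23, a=20, total=3
  m=23, a=3, total=3

Final answer: 23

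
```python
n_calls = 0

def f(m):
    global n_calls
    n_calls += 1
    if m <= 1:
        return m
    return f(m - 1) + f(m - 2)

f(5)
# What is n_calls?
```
Call trace (a repeated sub-call is expanded the first time; later identical calls just restate its return value):
f(m=5)
  f(m=4)
    f(m=3)
      f(m=2)
        f(m=1)
        -> return 1
        f(m=0)
        -> return 0
      -> return 1
      f(m=1)
      -> return 1
    -> return 2
    f(m=2) -> return 1  (same call as traced above)
  -> return 3
  f(m=3) -> return 2  (same call as traced above)
-> return 5

n_calls is incremented once per call, so count the calls in each subtree. Let C(m) = number of calls made by f(m).
C(0) = C(1) = 1 (base case, no recursion); C(m) = 1 + C(m - 1) + C(m - 2) otherwise.
C(2) = 1 + C(1) + C(0) = 1 + 1 + 1 = 3
C(3) = 1 + C(2) + C(1) = 1 + 3 + 1 = 5
C(4) = 1 + C(3) + C(2) = 1 + 5 + 3 = 9
C(5) = 1 + C(4) + C(3) = 1 + 9 + 5 = 15
n_calls = C(5) = 15

Final answer: 15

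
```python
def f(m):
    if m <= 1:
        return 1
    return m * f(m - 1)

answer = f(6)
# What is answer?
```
Call trace:
f(m=6)
  f(m=5)
    f(m=4)
      f(m=3)
        f(m=2)
          f(m=1)
          -> return 1
        -> return 2
      -> return 6
    -> return 24
  -> return 120
-> return 720

Final answer: 720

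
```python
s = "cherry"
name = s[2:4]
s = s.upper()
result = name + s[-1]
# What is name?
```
Trace:
  s='cherry'
  s='cherry', name='er'
  s='CHERRY', name='er'
  s='CHERRY', name='er', result='erY'

Final answer: 'er'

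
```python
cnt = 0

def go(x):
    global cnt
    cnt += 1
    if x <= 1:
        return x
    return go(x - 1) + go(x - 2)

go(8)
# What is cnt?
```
Call trace (a repeated sub-call is expanded the first time; later identical calls just restate its return value):
go(x=8)
  go(x=7)
    go(x=6)
      go(x=5)
        go(x=4)
          go(x=3)
            go(x=2)
              go(x=1)
              -> return 1
              go(x=0)
              -> return 0
            -> return 1
            go(x=1)
            -> return 1
          -> return 2
          go(x=2) -> return 1  (same call as traced above)
        -> return 3
        go(x=3) -> return 2  (same call as traced above)
      -> return 5
      go(x=4) -> return 3  (same call as traced above)
    -> return 8
    go(x=5) -> return 5  (same call as traced above)
  -> return 13
  go(x=6) -> return 8  (same call as traced above)
-> return 21

cnt is incremented once per call, so count the calls in each subtree. Let C(x) = number of calls made by go(x).
C(0) = C(1) = 1 (base case, no recursion); C(x) = 1 + C(x - 1) + C(x - 2) otherwise.
C(2) = 1 + C(1) + C(0) = 1 + 1 + 1 = 3
C(3) = 1 + C(2) + C(1) = 1 + 3 + 1 = 5
C(4) = 1 + C(3) + C(2) = 1 + 5 + 3 = 9
C(5) = 1 + C(4) + C(3) = 1 + 9 + 5 = 15
C(6) = 1 + C(5) + C(4) = 1 + 15 + 9 = 25
C(7) = 1 + C(6) + C(5) = 1 + 25 + 15 = 41
C(8) = 1 + C(7) + C(6) = 1 + 41 + 25 = 67
cnt = C(8) = 67

Final answer: 67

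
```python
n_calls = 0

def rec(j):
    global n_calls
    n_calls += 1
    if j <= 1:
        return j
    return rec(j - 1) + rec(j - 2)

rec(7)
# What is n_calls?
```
Call trace (a repeated sub-call is expanded the first time; later identical calls just restate its return value):
rec(j=7)
  rec(j=6)
    rec(j=5)
      rec(j=4)
        rec(j=3)
          rec(j=2)
            rec(j=1)
            -> return 1
            rec(j=0)
            -> return 0
          -> return 1
          rec(j=1)
          -> return 1
        -> return 2
        rec(j=2) -> return 1  (same call as traced above)
      -> return 3
      rec(j=3) -> return 2  (same call as traced above)
    -> return 5
    rec(j=4) -> return 3  (same call as traced above)
  -> return 8
  rec(j=5) -> return 5  (same call as traced above)
-> return 13

n_calls is incremented once per call, so count the calls in each subtree. Let C(j) = number of calls made by rec(j).
C(0) = C(1) = 1 (base case, no recursion); C(j) = 1 + C(j - 1) + C(j - 2) otherwise.
C(2) = 1 + C(1) + C(0) = 1 + 1 + 1 = 3
C(3) = 1 + C(2) + C(1) = 1 + 3 + 1 = 5
C(4) = 1 + C(3) + C(2) = 1 + 5 + 3 = 9
C(5) = 1 + C(4) + C(3) = 1 + 9 + 5 = 15
C(6) = 1 + C(5) + C(4) = 1 + 15 + 9 = 25
C(7) = 1 + C(6) + C(5) = 1 + 25 + 15 = 41
n_calls = C(7) = 41

Final answer: 41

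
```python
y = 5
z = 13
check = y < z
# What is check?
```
Trace:
  y=5
  y=5, z=13
  y=5, z=13, check=True

Final answer: True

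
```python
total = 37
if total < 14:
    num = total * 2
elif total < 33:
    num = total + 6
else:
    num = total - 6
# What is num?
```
Trace:
  total=37
  total=37, num=31

Final answer: 31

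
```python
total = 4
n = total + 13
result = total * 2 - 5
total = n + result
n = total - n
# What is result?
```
Trace:
  total=4
  total=4, n=17
  total=4, n=17, result=3
  total=20, n=17, result=3
  total=20, n=3, result=3

Final answer: 3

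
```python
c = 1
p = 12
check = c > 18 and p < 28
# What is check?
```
Trace:
  c=1
  c=1, p=12
  c=1, p=12, check=False

Final answer: False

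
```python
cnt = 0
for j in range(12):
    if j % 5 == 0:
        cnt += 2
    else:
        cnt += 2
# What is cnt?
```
Trace:
  cnt=0
  cnt=2, j=0
  cnt=4, j=1
  cnt=6, j=2
  cnt=8, j=3
  cnt=10, j=4
  cnt=12, j=5
  cnt=14, j=6
  cnt=16, j=7
  cnt=18, j=8
  cnt=20, j=9
  cnt=22, j=10
  cnt=24, j=11

Final answer: 24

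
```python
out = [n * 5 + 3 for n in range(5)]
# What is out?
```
Trace:
  n=0
  n=1
  n=2
  n=3
  n=4
  out=[3, 8, 13, 18, 23]

Final answer: [3, 8, 13, 18, 23]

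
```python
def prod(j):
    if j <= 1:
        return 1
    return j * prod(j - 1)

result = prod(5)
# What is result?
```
Call trace:
prod(j=5)
  prod(j=4)
    prod(j=3)
      prod(j=2)
        prod(j=1)
        -> return 1
      -> return 2
    -> return 6
  -> return 24
-> return 120

Final answer: 120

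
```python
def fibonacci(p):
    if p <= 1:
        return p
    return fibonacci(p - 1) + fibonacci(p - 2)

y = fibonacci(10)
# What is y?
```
Call trace (a repeated sub-call is expanded the first time; later identical calls just restate its return value):
fibonacci(p=10)
  fibonacci(p=9)
    fibonacci(p=8)
      fibonacci(p=7)
        fibonacci(p=6)
          fibonacci(p=5)
            fibonacci(p=4)
              fibonacci(p=3)
                fibonacci(p=2)
                  fibonacci(p=1)
                  -> return 1
                  fibonacci(p=0)
                  -> return 0
                -> return 1
                fibonacci(p=1)
                -> return 1
              -> return 2
              fibonacci(p=2) -> return 1  (same call as traced above)
            -> return 3
            fibonacci(p=3) -> return 2  (same call as traced above)
          -> return 5
          fibonacci(p=4) -> return 3  (same call as traced above)
        -> return 8
        fibonacci(p=5) -> return 5  (same call as traced above)
      -> return 13
      fibonacci(p=6) -> return 8  (same call as traced above)
    -> return 21
    fibonacci(p=7) -> return 13  (same call as traced above)
  -> return 34
  fibonacci(p=8) -> return 21  (same call as traced above)
-> return 55

Final answer: 55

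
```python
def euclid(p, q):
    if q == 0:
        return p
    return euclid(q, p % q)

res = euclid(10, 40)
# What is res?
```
Call trace:
euclid(p=10, q=40)
  euclid(p=40, q=10)
    euclid(p=10, q=0)
    -> return 10
  -> return 10
-> return 10

Final answer: 10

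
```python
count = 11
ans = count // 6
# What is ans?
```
Trace:
  count=11
  count=11, ans=1

Final answer: 1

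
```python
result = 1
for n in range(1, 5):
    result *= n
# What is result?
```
Trace:
  result=1
  result=1, n=1
  result=2, n=2
  result=6, n=3
  result=24, n=4

Final answer: 24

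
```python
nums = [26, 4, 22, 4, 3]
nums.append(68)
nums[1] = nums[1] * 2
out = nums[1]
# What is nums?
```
Trace:
  nums=[26, 4, 22, 4, 3]
  nums=[26, 4, 22, 4, 3, 68]
  nums=[26, 8, 22, 4, 3, 68]
  nums=[26, 8, 22, 4, 3, 68], out=8

Final answer: [26, 8, 22, 4, 3, 68]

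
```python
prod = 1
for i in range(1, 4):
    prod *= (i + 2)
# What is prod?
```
Trace:
  prod=1
  prod=3, i=1
  prod=12, i=2
  prod=60, i=3

Final answer: 60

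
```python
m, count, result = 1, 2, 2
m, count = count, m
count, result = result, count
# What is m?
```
Trace:
  m=1, count=2, result=2
  m=2, count=1, result=2
  m=2, count=2, result=1

Final answer: 2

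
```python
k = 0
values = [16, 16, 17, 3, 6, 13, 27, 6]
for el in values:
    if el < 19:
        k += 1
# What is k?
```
Trace:
  k=0
  k=1, el=16
  k=2, el=16
  k=3, el=17
  k=4, el=3
  k=5, el=6
  k=6, el=13
  k=6, el=27
  k=7, el=6

Final answer: 7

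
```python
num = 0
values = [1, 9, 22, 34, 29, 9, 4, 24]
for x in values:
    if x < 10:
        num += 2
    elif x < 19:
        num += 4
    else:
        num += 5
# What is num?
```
Trace:
  num=0
  num=2, x=1
  num=4, x=9
  num=9, x=22
  num=14, x=34
  num=19, x=29
  num=21, x=9
  num=23, x=4
  num=28, x=24

Final answer: 28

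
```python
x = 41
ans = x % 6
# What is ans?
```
Trace:
  x=41
  x=41, ans=5

Final answer: 5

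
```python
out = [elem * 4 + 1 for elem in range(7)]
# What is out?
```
Trace:
  elem=0
  elem=1
  elem=2
  elem=3
  elem=4
  elem=5
  elem=6
  out=[1, 5, 9, 13, 17, 21, 25]

Final answer: [1, 5, 9, 13, 17, 21, 25]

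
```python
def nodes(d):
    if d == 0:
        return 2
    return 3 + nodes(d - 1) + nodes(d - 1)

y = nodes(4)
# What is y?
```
Call trace (a repeated sub-call is expanded the first time; later identical calls just restate its return value):
nodes(d=4)
  nodes(d=3)
    nodes(d=2)
      nodes(d=1)
        nodes(d=0)
        -> return 2
        nodes(d=0)
        -> return 2
      -> return 7
      nodes(d=1) -> return 7  (same call as traced above)
    -> return 17
    nodes(d=2) -> return 17  (same call as traced above)
  -> return 37
  nodes(d=3) -> return 37  (same call as traced above)
-> return 77

Final answer: 77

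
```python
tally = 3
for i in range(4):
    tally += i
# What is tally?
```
Trace:
  tally=3
  tally=3, i=0
  tally=4, i=1
  tally=6, i=2
  tally=9, i=3

Final answer: 9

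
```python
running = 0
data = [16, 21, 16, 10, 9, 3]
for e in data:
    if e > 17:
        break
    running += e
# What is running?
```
Trace:
  running=0
  running=16, e=16
  running=16, e=21

Final answer: 16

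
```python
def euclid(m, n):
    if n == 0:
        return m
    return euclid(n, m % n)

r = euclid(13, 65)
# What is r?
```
Call trace:
euclid(m=13, n=65)
  euclid(m=65, n=13)
    euclid(m=13, n=0)
    -> return 13
  -> return 13
-> return 13

Final answer: 13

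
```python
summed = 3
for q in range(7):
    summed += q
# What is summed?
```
Trace:
  summed=3
  summed=3, q=0
  summed=4, q=1
  summed=6, q=2
  summed=9, q=3
  summed=13, q=4
  summed=18, q=5
  summed=24, q=6

Final answer: 24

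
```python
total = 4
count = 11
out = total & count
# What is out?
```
Trace:
  total=4
  total=4, count=11
  total=4, count=11, out=0

Final answer: 0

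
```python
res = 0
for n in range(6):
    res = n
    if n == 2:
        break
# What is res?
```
Trace:
  res=0
  res=0, n=0
  res=1, n=1
  res=2, n=2

Final answer: 2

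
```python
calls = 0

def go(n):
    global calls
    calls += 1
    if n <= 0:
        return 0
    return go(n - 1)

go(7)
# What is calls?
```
Call trace:
go(n=7)
  go(n=6)
    go(n=5)
      go(n=4)
        go(n=3)
          go(n=2)
            go(n=1)
              go(n=0)
              -> return 0
            -> return 0
          -> return 0
        -> return 0
      -> return 0
    -> return 0
  -> return 0
-> return 0

calls is incremented once per call. go is entered once for each n = 7, 6, 5, 4, 3, 2, 1, 0 (the n <= 0 call returns without recursing), i.e. 7 + 1 calls.
calls = 8

Final answer: 8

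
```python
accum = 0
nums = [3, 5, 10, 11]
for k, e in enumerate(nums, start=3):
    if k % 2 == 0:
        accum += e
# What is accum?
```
Trace:
  accum=0
  accum=0, k=3, e=3
  accum=5, k=4, e=5
  accum=5, k=5, e=10
  accum=16, k=6, e=11

Final answer: 16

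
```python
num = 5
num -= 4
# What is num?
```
Trace:
  num=5
  num=1

Final answer: 1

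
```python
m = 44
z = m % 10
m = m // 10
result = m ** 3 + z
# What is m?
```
Trace:
  m=44
  m=44, z=4
  m=4, z=4
  m=4, z=4, result=68

Final answer: 4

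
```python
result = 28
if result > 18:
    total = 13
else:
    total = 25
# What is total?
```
Trace:
  result=28
  result=28, total=13

Final answer: 13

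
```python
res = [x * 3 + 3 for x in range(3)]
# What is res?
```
Trace:
  x=0
  x=1
  x=2
  res=[3, 6, 9]

Final answer: [3, 6, 9]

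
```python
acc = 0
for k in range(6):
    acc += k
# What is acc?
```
Trace:
  acc=0
  acc=0, k=0
  acc=1, k=1
  acc=3, k=2
  acc=6, k=3
  acc=10, k=4
  acc=15, k=5

Final answer: 15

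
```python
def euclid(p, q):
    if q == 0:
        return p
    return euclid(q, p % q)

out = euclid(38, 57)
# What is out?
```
Call trace:
euclid(p=38, q=57)
  euclid(p=57, q=38)
    euclid(p=38, q=19)
      euclid(p=19, q=0)
      -> return 19
    -> return 19
  -> return 19
-> return 19

Final answer: 19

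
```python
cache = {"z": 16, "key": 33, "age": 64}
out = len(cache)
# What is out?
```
Trace:
  cache={'z': 16, 'key': 33, 'age': 64}
  cache={'z': 16, 'key': 33, 'age': 64}, out=3

Final answer: 3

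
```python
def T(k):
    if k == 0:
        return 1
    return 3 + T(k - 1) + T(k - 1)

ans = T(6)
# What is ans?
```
Call trace (a repeated sub-call is expanded the first time; later identical calls just restate its return value):
T(k=6)
  T(k=5)
    T(k=4)
      T(k=3)
        T(k=2)
          T(k=1)
            T(k=0)
            -> return 1
            T(k=0)
            -> return 1
          -> return 5
          T(k=1) -> return 5  (same call as traced above)
        -> return 13
        T(k=2) -> return 13  (same call as traced above)
      -> return 29
      T(k=3) -> return 29  (same call as traced above)
    -> return 61
    T(k=4) -> return 61  (same call as traced above)
  -> return 125
  T(k=5) -> return 125  (same call as traced above)
-> return 253

Final answer: 253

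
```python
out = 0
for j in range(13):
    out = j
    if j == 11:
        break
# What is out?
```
Trace:
  out=0
  out=0, j=0
  out=1, j=1
  out=2, j=2
  out=3, j=3
  out=4, j=4
  out=5, j=5
  out=6, j=6
  out=7, j=7
  out=8, j=8
  out=9, j=9
  out=10, j=10
  out=11, j=11

Final answer: 11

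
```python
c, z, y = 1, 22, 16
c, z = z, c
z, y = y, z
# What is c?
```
Trace:
  c=1, z=22, y=16
  c=22, z=1, y=16
  c=22, z=16, y=1

Final answer: 22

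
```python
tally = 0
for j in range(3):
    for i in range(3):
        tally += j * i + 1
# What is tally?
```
Trace:
  tally=0
  tally=1, j=0, i=0
  tally=2, j=0, i=1
  tally=3, j=0, i=2
  tally=4, j=1, i=0
  tally=6, j=1, i=1
  tally=9, j=1, i=2
  tally=10, j=2, i=0
  tally=13, j=2, i=1
  tally=18, j=2, i=2

Final answer: 18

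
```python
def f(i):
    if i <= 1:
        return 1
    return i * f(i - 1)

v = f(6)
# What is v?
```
Call trace:
f(i=6)
  f(i=5)
    f(i=4)
      f(i=3)
        f(i=2)
          f(i=1)
          -> return 1
        -> return 2
      -> return 6
    -> return 24
  -> return 120
-> return 720

Final answer: 720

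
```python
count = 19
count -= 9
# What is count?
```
Trace:
  count=19
  count=10

Final answer: 10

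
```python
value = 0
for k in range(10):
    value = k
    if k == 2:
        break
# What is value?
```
Trace:
  value=0
  value=0, k=0
  value=1, k=1
  value=2, k=2

Final answer: 2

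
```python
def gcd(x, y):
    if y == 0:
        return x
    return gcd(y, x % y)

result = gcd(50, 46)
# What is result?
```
Call trace:
gcd(x=50, y=46)
  gcd(x=46, y=4)
    gcd(x=4, y=2)
      gcd(x=2, y=0)
      -> return 2
    -> return 2
  -> return 2
-> return 2

Final answer: 2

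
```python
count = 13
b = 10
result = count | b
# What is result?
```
Trace:
  count=13
  count=13, b=10
  count=13, b=10, result=15

Final answer: 15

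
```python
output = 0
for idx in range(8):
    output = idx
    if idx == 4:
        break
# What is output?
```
Trace:
  output=0
  output=0, idx=0
  output=1, idx=1
  output=2, idx=2
  output=3, idx=3
  output=4, idx=4

Final answer: 4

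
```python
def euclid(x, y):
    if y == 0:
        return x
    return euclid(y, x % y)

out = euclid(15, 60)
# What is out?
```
Call trace:
euclid(x=15, y=60)
  euclid(x=60, y=15)
    euclid(x=15, y=0)
    -> return 15
  -> return 15
-> return 15

Final answer: 15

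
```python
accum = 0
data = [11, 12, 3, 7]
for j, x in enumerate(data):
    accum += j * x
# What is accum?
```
Trace:
  accum=0
  accum=0, j=0, x=11
  accum=12, j=1, x=12
  accum=18, j=2, x=3
  accum=39, j=3, x=7

Final answer: 39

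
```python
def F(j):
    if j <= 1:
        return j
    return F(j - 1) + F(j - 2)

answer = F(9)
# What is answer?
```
Call trace (a repeated sub-call is expanded the first time; later identical calls just restate its return value):
F(j=9)
  F(j=8)
    F(j=7)
      F(j=6)
        F(j=5)
          F(j=4)
            F(j=3)
              F(j=2)
                F(j=1)
                -> return 1
                F(j=0)
                -> return 0
              -> return 1
              F(j=1)
              -> return 1
            -> return 2
            F(j=2) -> return 1  (same call as traced above)
          -> return 3
          F(j=3) -> return 2  (same call as traced above)
        -> return 5
        F(j=4) -> return 3  (same call as traced above)
      -> return 8
      F(j=5) -> return 5  (same call as traced above)
    -> return 13
    F(j=6) -> return 8  (same call as traced above)
  -> return 21
  F(j=7) -> return 13  (same call as traced above)
-> return 34

Final answer: 34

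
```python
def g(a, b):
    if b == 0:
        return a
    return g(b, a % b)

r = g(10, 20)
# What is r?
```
Call trace:
g(a=10, b=20)
  g(a=20, b=10)
    g(a=10, b=0)
    -> return 10
  -> return 10
-> return 10

Final answer: 10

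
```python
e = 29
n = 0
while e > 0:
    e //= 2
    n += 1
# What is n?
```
Trace:
  e=29
  e=29, n=0
  e=14, n=1
  e=7, n=2
  e=3, n=3
  e=1, n=4
  e=0, n=5

Final answer: 5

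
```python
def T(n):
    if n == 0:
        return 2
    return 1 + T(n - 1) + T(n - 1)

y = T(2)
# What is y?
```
Call trace (a repeated sub-call is expanded the first time; later identical calls just restate its return value):
T(n=2)
  T(n=1)
    T(n=0)
    -> return 2
    T(n=0)
    -> return 2
  -> return 5
  T(n=1) -> return 5  (same call as traced above)
-> return 11

Final answer: 11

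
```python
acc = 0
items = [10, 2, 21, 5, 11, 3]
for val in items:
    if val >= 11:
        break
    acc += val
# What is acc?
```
Trace:
  acc=0
  acc=10, val=10
  acc=12, val=2
  acc=12, val=21

Final answer: 12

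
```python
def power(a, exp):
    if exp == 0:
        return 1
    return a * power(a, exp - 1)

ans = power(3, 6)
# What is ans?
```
Call trace:
power(a=3, exp=6)
  power(a=3, exp=5)
    power(a=3, exp=4)
      power(a=3, exp=3)
        power(a=3, exp=2)
          power(a=3, exp=1)
            power(a=3, exp=0)
            -> return 1
          -> return 3
        -> return 9
      -> return 27
    -> return 81
  -> return 243
-> return 729

Final answer: 729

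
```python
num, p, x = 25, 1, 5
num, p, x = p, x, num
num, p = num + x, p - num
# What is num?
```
Trace:
  num=25, p=1, x=5
  num=1, p=5, x=25
  num=26, p=4, x=25

Final answer: 26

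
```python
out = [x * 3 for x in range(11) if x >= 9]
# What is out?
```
Trace:
  x=0
  x=1
  x=2
  x=3
  x=4
  x=5
  x=6
  x=7
  x=8
  x=9
  x=10
  out=[27, 30]

Final answer: [27, 30]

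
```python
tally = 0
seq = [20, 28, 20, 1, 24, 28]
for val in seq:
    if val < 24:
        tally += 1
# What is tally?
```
Trace:
  tally=0
  tally=1, val=20
  tally=1, val=28
  tally=2, val=20
  tally=3, val=1
  tally=3, val=24
  tally=3, val=28

Final answer: 3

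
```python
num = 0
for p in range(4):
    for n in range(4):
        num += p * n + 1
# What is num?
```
Trace:
  num=0
  num=1, p=0, n=0
  num=2, p=0, n=1
  num=3, p=0, n=2
  num=4, p=0, n=3
  num=5, p=1, n=0
  num=7, p=1, n=1
  num=10, p=1, n=2
  num=14, p=1, n=3
  num=15, p=2, n=0
  num=18, p=2, n=1
  num=23, p=2, n=2
  num=30, p=2, n=3
  num=31, p=3, n=0
  num=35, p=3, n=1
  num=42, p=3, n=2
  num=52, p=3, n=3

Final answer: 52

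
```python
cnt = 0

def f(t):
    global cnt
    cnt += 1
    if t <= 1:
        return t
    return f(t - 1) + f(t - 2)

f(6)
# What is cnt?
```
Call trace (a repeated sub-call is expanded the first time; later identical calls just restate its return value):
f(t=6)
  f(t=5)
    f(t=4)
      f(t=3)
        f(t=2)
          f(t=1)
          -> return 1
          f(t=0)
          -> return 0
        -> return 1
        f(t=1)
        -> return 1
      -> return 2
      f(t=2) -> return 1  (same call as traced above)
    -> return 3
    f(t=3) -> return 2  (same call as traced above)
  -> return 5
  f(t=4) -> return 3  (same call as traced above)
-> return 8

cnt is incremented once per call, so count the calls in each subtree. Let C(t) = number of calls made by f(t).
C(0) = C(1) = 1 (base case, no recursion); C(t) = 1 + C(t - 1) + C(t - 2) otherwise.
C(2) = 1 + C(1) + C(0) = 1 + 1 + 1 = 3
C(3) = 1 + C(2) + C(1) = 1 + 3 + 1 = 5
C(4) = 1 + C(3) + C(2) = 1 + 5 + 3 = 9
C(5) = 1 + C(4) + C(3) = 1 + 9 + 5 = 15
C(6) = 1 + C(5) + C(4) = 1 + 15 + 9 = 25
cnt = C(6) = 25

Final answer: 25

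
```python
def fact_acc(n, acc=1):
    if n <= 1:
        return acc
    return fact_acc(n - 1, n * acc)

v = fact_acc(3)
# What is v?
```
Call trace:
fact_acc(n=3, acc=1)
  fact_acc(n=2, acc=3)
    fact_acc(n=1, acc=6)
    -> return 6
  -> return 6
-> return 6

Final answer: 6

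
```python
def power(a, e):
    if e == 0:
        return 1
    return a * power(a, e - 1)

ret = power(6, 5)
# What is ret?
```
Call trace:
power(a=6, e=5)
  power(a=6, e=4)
    power(a=6, e=3)
      power(a=6, e=2)
        power(a=6, e=1)
          power(a=6, e=0)
          -> return 1
        -> return 6
      -> return 36
    -> return 216
  -> return 1296
-> return 7776

Final answer: 7776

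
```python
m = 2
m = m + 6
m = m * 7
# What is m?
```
Trace:
  m=2
  m=8
  m=56

Final answer: 56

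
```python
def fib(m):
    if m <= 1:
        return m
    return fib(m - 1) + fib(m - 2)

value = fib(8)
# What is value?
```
Call trace (a repeated sub-call is expanded the first time; later identical calls just restate its return value):
fib(m=8)
  fib(m=7)
    fib(m=6)
      fib(m=5)
        fib(m=4)
          fib(m=3)
            fib(m=2)
              fib(m=1)
              -> return 1
              fib(m=0)
              -> return 0
            -> return 1
            fib(m=1)
            -> return 1
          -> return 2
          fib(m=2) -> return 1  (same call as traced above)
        -> return 3
        fib(m=3) -> return 2  (same call as traced above)
      -> return 5
      fib(m=4) -> return 3  (same call as traced above)
    -> return 8
    fib(m=5) -> return 5  (same call as traced above)
  -> return 13
  fib(m=6) -> return 8  (same call as traced above)
-> return 21

Final answer: 21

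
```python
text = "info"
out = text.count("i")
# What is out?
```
Trace:
  text='info'
  text='info', out=1

Final answer: 1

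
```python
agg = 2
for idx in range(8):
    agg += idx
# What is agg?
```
Trace:
  agg=2
  agg=2, idx=0
  agg=3, idx=1
  agg=5, idx=2
  agg=8, idx=3
  agg=12, idx=4
  agg=17, idx=5
  agg=23, idx=6
  agg=30, idx=7

Final answer: 30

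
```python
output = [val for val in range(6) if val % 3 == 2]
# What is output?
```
Trace:
  val=0
  val=1
  val=2
  val=3
  val=4
  val=5
  output=[2, 5]

Final answer: [2, 5]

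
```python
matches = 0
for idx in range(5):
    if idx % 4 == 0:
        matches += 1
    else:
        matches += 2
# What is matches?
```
Trace:
  matches=0
  matches=1, idx=0
  matches=3, idx=1
  matches=5, idx=2
  matches=7, idx=3
  matches=8, idx=4

Final answer: 8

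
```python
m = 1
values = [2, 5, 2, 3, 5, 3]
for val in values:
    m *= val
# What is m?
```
Trace:
  m=1
  m=2, val=2
  m=10, val=5
  m=20, val=2
  m=60, val=3
  m=300, val=5
  m=900, val=3

Final answer: 900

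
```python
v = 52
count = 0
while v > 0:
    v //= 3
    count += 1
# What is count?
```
Trace:
  v=52
  v=52, count=0
  v=17, count=1
  v=5, count=2
  v=1, count=3
  v=0, count=4

Final answer: 4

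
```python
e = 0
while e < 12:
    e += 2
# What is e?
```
Trace:
  e=0
  e=2
  e=4
  e=6
  e=8
  e=10
  e=12

Final answer: 12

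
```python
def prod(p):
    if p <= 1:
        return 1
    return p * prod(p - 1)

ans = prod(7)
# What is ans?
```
Call trace:
prod(p=7)
  prod(p=6)
    prod(p=5)
      prod(p=4)
        prod(p=3)
          prod(p=2)
            prod(p=1)
            -> return 1
          -> return 2
        -> return 6
      -> return 24
    -> return 120
  -> return 720
-> return 5040

Final answer: 5040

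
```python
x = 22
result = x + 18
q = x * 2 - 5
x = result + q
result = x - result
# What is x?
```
Trace:
  x=22
  x=22, result=40
  x=22, result=40, q=39
  x=79, result=40, q=39
  x=79, result=39, q=39

Final answer: 79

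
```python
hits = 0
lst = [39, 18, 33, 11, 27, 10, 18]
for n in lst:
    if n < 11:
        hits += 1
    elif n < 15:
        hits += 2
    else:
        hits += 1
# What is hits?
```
Trace:
  hits=0
  hits=1, n=39
  hits=2, n=18
  hits=3, n=33
  hits=5, n=11
  hits=6, n=27
  hits=7, n=10
  hits=8, n=18

Final answer: 8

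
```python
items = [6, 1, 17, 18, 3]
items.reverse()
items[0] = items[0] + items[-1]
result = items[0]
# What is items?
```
Trace:
  items=[6, 1, 17, 18, 3]
  items=[3, 18, 17, 1, 6]
  items=[9, 18, 17, 1, 6]
  items=[9, 18, 17, 1, 6], result=9

Final answer: [9, 18, 17, 1, 6]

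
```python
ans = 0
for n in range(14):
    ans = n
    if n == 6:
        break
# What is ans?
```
Trace:
  ans=0
  ans=0, n=0
  ans=1, n=1
  ans=2, n=2
  ans=3, n=3
  ans=4, n=4
  ans=5, n=5
  ans=6, n=6

Final answer: 6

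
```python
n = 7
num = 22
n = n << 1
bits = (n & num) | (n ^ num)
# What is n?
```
Trace:
  n=7
  n=7, num=22
  n=14, num=22
  n=14, num=22, bits=30

Final answer: 14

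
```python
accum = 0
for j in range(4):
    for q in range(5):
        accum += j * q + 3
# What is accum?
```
Trace:
  accum=0
  accum=3, j=0, q=0
  accum=6, j=0, q=1
  accum=9, j=0, q=2
  accum=12, j=0, q=3
  accum=15, j=0, q=4
  accum=18, j=1, q=0
  accum=22, j=1, q=1
  accum=27, j=1, q=2
  accum=33, j=1, q=3
  accum=40, j=1, q=4
  accum=43, j=2, q=0
  accum=48, j=2, q=1
  accum=55, j=2, q=2
  accum=64, j=2, q=3
  accum=75, j=2, q=4
  accum=78, j=3, q=0
  accum=84, j=3, q=1
  accum=93, j=3, q=2
  accum=105, j=3, q=3
  accum=120, j=3, q=4

Final answer: 120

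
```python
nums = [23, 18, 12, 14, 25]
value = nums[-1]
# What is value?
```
Trace:
  nums=[23, 18, 12, 14, 25]
  nums=[23, 18, 12, 14, 25], value=25

Final answer: 25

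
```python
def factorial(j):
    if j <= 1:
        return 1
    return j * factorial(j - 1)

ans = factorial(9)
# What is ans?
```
Call trace:
factorial(j=9)
  factorial(j=8)
    factorial(j=7)
      factorial(j=6)
        factorial(j=5)
          factorial(j=4)
            factorial(j=3)
              factorial(j=2)
                factorial(j=1)
                -> return 1
              -> return 2
            -> return 6
          -> return 24
        -> return 120
      -> return 720
    -> return 5040
  -> return 40320
-> return 362880

Final answer: 362880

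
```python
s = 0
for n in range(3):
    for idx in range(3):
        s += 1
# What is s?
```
Trace:
  s=0
  s=1, n=0, idx=0
  s=2, n=0, idx=1
  s=3, n=0, idx=2
  s=4, n=1, idx=0
  s=5, n=1, idx=1
  s=6, n=1, idx=2
  s=7, n=2, idx=0
  s=8, n=2, idx=1
  s=9, n=2, idx=2

Final answer: 9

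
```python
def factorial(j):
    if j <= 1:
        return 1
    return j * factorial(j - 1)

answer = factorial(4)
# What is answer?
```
Call trace:
factorial(j=4)
  factorial(j=3)
    factorial(j=2)
      factorial(j=1)
      -> return 1
    -> return 2
  -> return 6
-> return 24

Final answer: 24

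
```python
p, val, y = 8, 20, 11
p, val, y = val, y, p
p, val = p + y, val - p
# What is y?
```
Trace:
  p=8, val=20, y=11
  p=20, val=11, y=8
  p=28, val=-9, y=8

Final answer: 8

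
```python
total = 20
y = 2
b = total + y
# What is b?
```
Trace:
  total=20
  total=20, y=2
  total=20, y=2, b=22

Final answer: 22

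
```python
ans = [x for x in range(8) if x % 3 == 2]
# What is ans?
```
Trace:
  x=0
  x=1
  x=2
  x=3
  x=4
  x=5
  x=6
  x=7
  ans=[2, 5]

Final answer: [2, 5]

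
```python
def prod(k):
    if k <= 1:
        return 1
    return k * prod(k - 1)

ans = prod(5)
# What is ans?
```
Call trace:
prod(k=5)
  prod(k=4)
    prod(k=3)
      prod(k=2)
        prod(k=1)
        -> return 1
      -> return 2
    -> return 6
  -> return 24
-> return 120

Final answer: 120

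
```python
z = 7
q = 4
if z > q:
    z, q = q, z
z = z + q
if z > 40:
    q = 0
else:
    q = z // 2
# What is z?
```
Trace:
  z=7
  z=7, q=4
  z=4, q=7
  z=11, q=7
  z=11, q=5

Final answer: 11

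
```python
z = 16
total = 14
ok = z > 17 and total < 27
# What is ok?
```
Trace:
  z=16
  z=16, total=14
  z=16, total=14, ok=False

Final answer: False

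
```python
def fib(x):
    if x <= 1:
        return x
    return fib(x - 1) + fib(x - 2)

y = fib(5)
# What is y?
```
Call trace (a repeated sub-call is expanded the first time; later identical calls just restate its return value):
fib(x=5)
  fib(x=4)
    fib(x=3)
      fib(x=2)
        fib(x=1)
        -> return 1
        fib(x=0)
        -> return 0
      -> return 1
      fib(x=1)
      -> return 1
    -> return 2
    fib(x=2) -> return 1  (same call as traced above)
  -> return 3
  fib(x=3) -> return 2  (same call as traced above)
-> return 5

Final answer: 5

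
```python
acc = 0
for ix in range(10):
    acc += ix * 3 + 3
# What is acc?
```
Trace:
  acc=0
  acc=3, ix=0
  acc=9, ix=1
  acc=18, ix=2
  acc=30, ix=3
  acc=45, ix=4
  acc=63, ix=5
  acc=84, ix=6
  acc=108, ix=7
  acc=135, ix=8
  acc=165, ix=9

Final answer: 165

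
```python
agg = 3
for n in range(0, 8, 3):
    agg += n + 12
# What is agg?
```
Trace:
  agg=3
  agg=15, n=0
  agg=30, n=3
  agg=48, n=6

Final answer: 48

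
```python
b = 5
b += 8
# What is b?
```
Trace:
  b=5
  b=13

Final answer: 13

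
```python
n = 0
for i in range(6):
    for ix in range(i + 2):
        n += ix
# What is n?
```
Trace:
  n=0
  n=0, i=0, ix=0
  n=1, i=0, ix=1
  n=1, i=1, ix=0
  n=2, i=1, ix=1
  n=4, i=1, ix=2
  n=4, i=2, ix=0
  n=5, i=2, ix=1
  n=7, i=2, ix=2
  n=10, i=2, ix=3
  n=10, i=3, ix=0
  n=11, i=3, ix=1
  n=13, i=3, ix=2
  n=16, i=3, ix=3
  n=20, i=3, ix=4
  n=20, i=4, ix=0
  n=21, i=4, ix=1
  n=23, i=4, ix=2
  n=26, i=4, ix=3
  n=30, i=4, ix=4
  n=35, i=4, ix=5
  n=35, i=5, ix=0
  n=36, i=5, ix=1
  n=38, i=5, ix=2
  n=41, i=5, ix=3
  n=45, i=5, ix=4
  n=50, i=5, ix=5
  n=56, i=5, ix=6

Final answer: 56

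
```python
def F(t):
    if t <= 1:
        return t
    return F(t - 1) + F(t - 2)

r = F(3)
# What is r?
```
Call trace:
F(t=3)
  F(t=2)
    F(t=1)
    -> return 1
    F(t=0)
    -> return 0
  -> return 1
  F(t=1)
  -> return 1
-> return 2

Final answer: 2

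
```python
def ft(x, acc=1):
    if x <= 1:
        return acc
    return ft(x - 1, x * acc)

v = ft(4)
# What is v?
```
Call trace:
ft(x=4, acc=1)
  ft(x=3, acc=4)
    ft(x=2, acc=12)
      ft(x=1, acc=24)
      -> return 24
    -> return 24
  -> return 24
-> return 24

Final answer: 24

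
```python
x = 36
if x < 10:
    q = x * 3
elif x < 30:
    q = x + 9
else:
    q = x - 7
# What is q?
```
Trace:
  x=36
  x=36, q=29

Final answer: 29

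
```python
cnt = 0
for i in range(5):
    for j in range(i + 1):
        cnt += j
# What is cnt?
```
Trace:
  cnt=0
  cnt=0, i=0, j=0
  cnt=0, i=1, j=0
  cnt=1, i=1, j=1
  cnt=1, i=2, j=0
  cnt=2, i=2, j=1
  cnt=4, i=2, j=2
  cnt=4, i=3, j=0
  cnt=5, i=3, j=1
  cnt=7, i=3, j=2
  cnt=10, i=3, j=3
  cnt=10, i=4, j=0
  cnt=11, i=4, j=1
  cnt=13, i=4, j=2
  cnt=16, i=4, j=3
  cnt=20, i=4, j=4

Final answer: 20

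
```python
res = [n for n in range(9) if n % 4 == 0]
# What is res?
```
Trace:
  n=0
  n=1
  n=2
  n=3
  n=4
  n=5
  n=6
  n=7
  n=8
  res=[0, 4, 8]

Final answer: [0, 4, 8]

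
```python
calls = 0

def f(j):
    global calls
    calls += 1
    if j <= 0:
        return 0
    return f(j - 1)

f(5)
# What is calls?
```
Call trace:
f(j=5)
  f(j=4)
    f(j=3)
      f(j=2)
        f(j=1)
          f(j=0)
          -> return 0
        -> return 0
      -> return 0
    -> return 0
  -> return 0
-> return 0

calls is incremented once per call. f is entered once for each j = 5, 4, 3, 2, 1, 0 (the j <= 0 call returns without recursing), i.e. 5 + 1 calls.
calls = 6

Final answer: 6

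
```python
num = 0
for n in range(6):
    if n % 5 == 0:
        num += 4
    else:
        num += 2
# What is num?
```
Trace:
  num=0
  num=4, n=0
  num=6, n=1
  num=8, n=2
  num=10, n=3
  num=12, n=4
  num=16, n=5

Final answer: 16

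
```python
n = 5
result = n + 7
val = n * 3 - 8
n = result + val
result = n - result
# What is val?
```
Trace:
  n=5
  n=5, result=12
  n=5, result=12, val=7
  n=19, result=12, val=7
  n=19, result=7, val=7

Final answer: 7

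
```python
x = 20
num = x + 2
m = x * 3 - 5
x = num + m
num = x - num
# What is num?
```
Trace:
  x=20
  x=20, num=22
  x=20, num=22, m=55
  x=77, num=22, m=55
  x=77, num=55, m=55

Final answer: 55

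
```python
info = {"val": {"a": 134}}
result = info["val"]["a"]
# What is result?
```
Trace:
  info={'val': {'a': 134}}
  info={'val': {'a': 134}}, result=134

Final answer: 134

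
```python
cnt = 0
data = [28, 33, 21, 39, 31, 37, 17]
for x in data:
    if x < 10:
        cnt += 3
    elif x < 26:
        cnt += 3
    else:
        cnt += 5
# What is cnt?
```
Trace:
  cnt=0
  cnt=5, x=28
  cnt=10, x=33
  cnt=13, x=21
  cnt=18, x=39
  cnt=23, x=31
  cnt=28, x=37
  cnt=31, x=17

Final answer: 31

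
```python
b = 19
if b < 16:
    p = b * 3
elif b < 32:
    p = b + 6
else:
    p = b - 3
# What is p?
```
Trace:
  b=19
  b=19, p=25

Final answer: 25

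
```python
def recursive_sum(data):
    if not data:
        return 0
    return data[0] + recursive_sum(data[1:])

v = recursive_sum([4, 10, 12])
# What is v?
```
Call trace:
recursive_sum(data=[4, 10, 12])
  recursive_sum(data=[10, 12])
    recursive_sum(data=[12])
      recursive_sum(data=[])
      -> return 0
    -> return 12
  -> return 22
-> return 26

Final answer: 26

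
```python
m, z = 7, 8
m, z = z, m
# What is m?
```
Trace:
  m=7, z=8
  m=8, z=7

Final answer: 8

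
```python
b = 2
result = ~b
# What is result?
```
Trace:
  b=2
  b=2, result=-3

Final answer: -3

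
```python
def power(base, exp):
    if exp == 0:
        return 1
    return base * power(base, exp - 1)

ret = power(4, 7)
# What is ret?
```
Call trace:
power(base=4, exp=7)
  power(base=4, exp=6)
    power(base=4, exp=5)
      power(base=4, exp=4)
        power(base=4, exp=3)
          power(base=4, exp=2)
            power(base=4, exp=1)
              power(base=4, exp=0)
              -> return 1
            -> return 4
          -> return 16
        -> return 64
      -> return 256
    -> return 1024
  -> return 4096
-> return 16384

Final answer: 16384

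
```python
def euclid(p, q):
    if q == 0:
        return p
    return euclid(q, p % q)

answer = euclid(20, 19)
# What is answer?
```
Call trace:
euclid(p=20, q=19)
  euclid(p=19, q=1)
    euclid(p=1, q=0)
    -> return 1
  -> return 1
-> return 1

Final answer: 1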